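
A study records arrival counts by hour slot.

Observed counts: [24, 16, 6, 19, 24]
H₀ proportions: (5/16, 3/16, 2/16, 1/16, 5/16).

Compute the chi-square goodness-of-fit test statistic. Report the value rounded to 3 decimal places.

test statistic = 35.896

n = 89; E_i = n·p_i = [27.81, 16.69, 11.12, 5.56, 27.81]
χ² = (24−27.81)²/27.81 + (16−16.69)²/16.69 + (6−11.12)²/11.12 + (19−5.56)²/5.56 + (24−27.81)²/27.81 = 35.8959
df = 4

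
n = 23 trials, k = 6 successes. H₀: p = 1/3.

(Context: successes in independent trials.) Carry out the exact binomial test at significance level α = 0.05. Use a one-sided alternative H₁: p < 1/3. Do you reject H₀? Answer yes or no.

reject H₀: no

Exact binomial: n=23, k=6, p₀=1/3=0.3333
P(X≤6) from Σ C(n,i)·p₀^i·(1−p₀)^(n−i)
p-value (one-sided, H₁ less) = 0.31003
At α=0.05: p ≥ α → fail to reject H₀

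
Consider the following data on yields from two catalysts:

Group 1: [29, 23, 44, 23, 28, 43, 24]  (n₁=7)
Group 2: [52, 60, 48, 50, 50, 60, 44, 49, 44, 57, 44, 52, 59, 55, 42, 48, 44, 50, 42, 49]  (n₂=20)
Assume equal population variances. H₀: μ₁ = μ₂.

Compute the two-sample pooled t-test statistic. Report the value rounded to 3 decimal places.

test statistic = -6.516

x̄₁=30.571, s₁=9.144, n₁=7
x̄₂=49.950, s₂=5.826, n₂=20
s_p² = [6·9.144² + 19·5.826²]/25 = 45.8666
SE = √(s_p²·(1/7+1/20)) = 2.9742
t = (30.571−49.950)/2.9742 = -6.5156
df = 25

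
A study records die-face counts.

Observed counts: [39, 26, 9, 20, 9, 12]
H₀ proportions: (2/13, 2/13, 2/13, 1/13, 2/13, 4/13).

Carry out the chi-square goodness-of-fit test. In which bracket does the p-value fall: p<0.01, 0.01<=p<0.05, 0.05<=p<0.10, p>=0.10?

n = 115; E_i = n·p_i = [17.69, 17.69, 17.69, 8.85, 17.69, 35.38]
χ² = (39−17.69)²/17.69 + (26−17.69)²/17.69 + (9−17.69)²/17.69 + (20−8.85)²/8.85 + (9−17.69)²/17.69 + (12−35.38)²/35.38 = 67.6217
df = 5
p-value (upper-tail) = 0.00000
→ bracket: p<0.01

p-value bracket: p<0.01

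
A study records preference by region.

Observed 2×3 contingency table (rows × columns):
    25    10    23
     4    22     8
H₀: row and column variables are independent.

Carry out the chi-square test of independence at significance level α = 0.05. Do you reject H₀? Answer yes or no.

Row totals [58, 34], col totals [29, 32, 31], n=92
χ² = (25−18.28)²/18.28 + (10−20.17)²/20.17 + (23−19.54)²/19.54 + (4−10.72)²/10.72 + (22−11.83)²/11.83 + (8−11.46)²/11.46 = 22.2160
df = 2
p-value (upper-tail) = 0.00001
At α=0.05: p < α → reject H₀

reject H₀: yes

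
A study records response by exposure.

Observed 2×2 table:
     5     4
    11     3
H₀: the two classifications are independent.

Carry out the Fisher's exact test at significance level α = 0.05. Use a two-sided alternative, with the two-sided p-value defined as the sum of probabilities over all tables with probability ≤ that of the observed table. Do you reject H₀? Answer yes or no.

Margins: r₁=9, r₂=14, c₁=16, c₂=7, n=23
p_obs = C(9,5)·C(14,11)/C(23,16); sum pmf over tables with pmf ≤ p_obs
p-value (two-sided) = 0.36304
At α=0.05: p ≥ α → fail to reject H₀

reject H₀: no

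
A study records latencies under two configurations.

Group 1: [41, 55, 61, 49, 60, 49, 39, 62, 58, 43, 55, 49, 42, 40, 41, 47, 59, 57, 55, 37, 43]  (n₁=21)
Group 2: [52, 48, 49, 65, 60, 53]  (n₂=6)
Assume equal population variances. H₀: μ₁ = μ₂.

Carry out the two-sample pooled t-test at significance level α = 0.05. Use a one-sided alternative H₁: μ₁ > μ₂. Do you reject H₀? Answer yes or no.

reject H₀: no

x̄₁=49.619, s₁=8.237, n₁=21
x̄₂=54.500, s₂=6.656, n₂=6
s_p² = [20·8.237² + 5·6.656²]/25 = 63.1381
SE = √(s_p²·(1/21+1/6)) = 3.6783
t = (49.619−54.500)/3.6783 = -1.3270
df = 25
p-value (one-sided, H₁ greater) = 0.90174
At α=0.05: p ≥ α → fail to reject H₀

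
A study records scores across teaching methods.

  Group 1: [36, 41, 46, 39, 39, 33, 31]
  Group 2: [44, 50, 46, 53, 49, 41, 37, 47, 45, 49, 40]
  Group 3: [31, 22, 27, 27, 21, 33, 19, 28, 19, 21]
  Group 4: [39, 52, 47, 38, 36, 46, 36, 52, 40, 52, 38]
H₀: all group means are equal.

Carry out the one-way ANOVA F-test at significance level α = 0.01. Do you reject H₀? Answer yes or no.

Group means [37.86, 45.55, 24.80, 43.27], grand mean 38.205
SSB = Σnᵢ(x̄ᵢ−x̄)² = 2672.993; SSW = ΣΣ(x−x̄ᵢ)² = 1051.366
MSB = 2672.993/3 = 890.9976; MSW = 1051.366/35 = 30.0390
F = MSB/MSW = 29.6613
df = (3, 35)
p-value (upper-tail) = 0.00000
At α=0.01: p < α → reject H₀

reject H₀: yes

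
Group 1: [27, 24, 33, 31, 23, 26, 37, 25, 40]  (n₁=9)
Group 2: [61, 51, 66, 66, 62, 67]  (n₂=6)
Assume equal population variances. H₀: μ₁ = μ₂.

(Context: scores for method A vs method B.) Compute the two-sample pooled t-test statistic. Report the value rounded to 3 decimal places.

test statistic = -10.279

x̄₁=29.556, s₁=6.044, n₁=9
x̄₂=62.167, s₂=5.981, n₂=6
s_p² = [8·6.044² + 5·5.981²]/13 = 36.2350
SE = √(s_p²·(1/9+1/6)) = 3.1726
t = (29.556−62.167)/3.1726 = -10.2790
df = 13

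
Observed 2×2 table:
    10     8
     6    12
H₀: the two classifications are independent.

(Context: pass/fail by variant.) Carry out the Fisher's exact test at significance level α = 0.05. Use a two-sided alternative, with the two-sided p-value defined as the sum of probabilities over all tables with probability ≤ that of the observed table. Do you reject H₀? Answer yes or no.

reject H₀: no

Margins: r₁=18, r₂=18, c₁=16, c₂=20, n=36
p_obs = C(18,10)·C(18,6)/C(36,16); sum pmf over tables with pmf ≤ p_obs
p-value (two-sided) = 0.31453
At α=0.05: p ≥ α → fail to reject H₀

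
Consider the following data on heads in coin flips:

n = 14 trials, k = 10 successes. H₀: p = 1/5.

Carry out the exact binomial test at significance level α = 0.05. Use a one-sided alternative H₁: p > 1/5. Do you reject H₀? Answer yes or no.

reject H₀: yes

Exact binomial: n=14, k=10, p₀=1/5=0.2000
P(X≥10) from Σ C(n,i)·p₀^i·(1−p₀)^(n−i)
p-value (one-sided, H₁ greater) = 0.00005
At α=0.05: p < α → reject H₀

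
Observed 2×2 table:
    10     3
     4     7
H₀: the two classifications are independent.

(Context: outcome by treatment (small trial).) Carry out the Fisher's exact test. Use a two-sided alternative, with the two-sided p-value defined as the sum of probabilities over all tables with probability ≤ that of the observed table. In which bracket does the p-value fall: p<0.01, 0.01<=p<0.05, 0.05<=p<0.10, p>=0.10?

p-value bracket: 0.05<=p<0.10

Margins: r₁=13, r₂=11, c₁=14, c₂=10, n=24
p_obs = C(13,10)·C(11,4)/C(24,14); sum pmf over tables with pmf ≤ p_obs
p-value (two-sided) = 0.09530
→ bracket: 0.05<=p<0.10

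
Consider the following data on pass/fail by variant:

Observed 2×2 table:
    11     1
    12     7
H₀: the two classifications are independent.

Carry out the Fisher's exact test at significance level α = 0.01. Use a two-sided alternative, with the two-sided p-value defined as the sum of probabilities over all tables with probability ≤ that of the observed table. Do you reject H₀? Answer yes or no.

reject H₀: no

Margins: r₁=12, r₂=19, c₁=23, c₂=8, n=31
p_obs = C(12,11)·C(19,12)/C(31,23); sum pmf over tables with pmf ≤ p_obs
p-value (two-sided) = 0.10823
At α=0.01: p ≥ α → fail to reject H₀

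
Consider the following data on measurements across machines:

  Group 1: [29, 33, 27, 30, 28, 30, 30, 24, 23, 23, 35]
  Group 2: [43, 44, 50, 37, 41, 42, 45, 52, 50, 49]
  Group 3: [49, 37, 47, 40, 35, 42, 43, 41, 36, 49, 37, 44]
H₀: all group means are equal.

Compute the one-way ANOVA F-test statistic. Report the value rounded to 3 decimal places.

test statistic = 40.937

Group means [28.36, 45.30, 41.67], grand mean 38.333
SSB = Σnᵢ(x̄ᵢ−x̄)² = 1712.021; SSW = ΣΣ(x−x̄ᵢ)² = 627.312
MSB = 1712.021/2 = 856.0106; MSW = 627.312/30 = 20.9104
F = MSB/MSW = 40.9371
df = (2, 30)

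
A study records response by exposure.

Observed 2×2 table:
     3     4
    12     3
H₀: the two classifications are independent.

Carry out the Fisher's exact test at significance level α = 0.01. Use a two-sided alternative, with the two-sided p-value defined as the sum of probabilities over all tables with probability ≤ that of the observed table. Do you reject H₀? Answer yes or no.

Margins: r₁=7, r₂=15, c₁=15, c₂=7, n=22
p_obs = C(7,3)·C(15,12)/C(22,15); sum pmf over tables with pmf ≤ p_obs
p-value (two-sided) = 0.14466
At α=0.01: p ≥ α → fail to reject H₀

reject H₀: no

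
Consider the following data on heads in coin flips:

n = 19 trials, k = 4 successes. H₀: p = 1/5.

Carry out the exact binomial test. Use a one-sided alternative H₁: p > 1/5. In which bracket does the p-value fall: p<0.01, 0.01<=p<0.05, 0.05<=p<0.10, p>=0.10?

p-value bracket: p>=0.10

Exact binomial: n=19, k=4, p₀=1/5=0.2000
P(X≥4) from Σ C(n,i)·p₀^i·(1−p₀)^(n−i)
p-value (one-sided, H₁ greater) = 0.54491
→ bracket: p>=0.10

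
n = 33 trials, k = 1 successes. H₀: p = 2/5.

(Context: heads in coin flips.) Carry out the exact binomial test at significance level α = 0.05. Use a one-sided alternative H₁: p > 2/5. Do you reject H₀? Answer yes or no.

reject H₀: no

Exact binomial: n=33, k=1, p₀=2/5=0.4000
P(X≥1) from Σ C(n,i)·p₀^i·(1−p₀)^(n−i)
p-value (one-sided, H₁ greater) = 1.00000
At α=0.05: p ≥ α → fail to reject H₀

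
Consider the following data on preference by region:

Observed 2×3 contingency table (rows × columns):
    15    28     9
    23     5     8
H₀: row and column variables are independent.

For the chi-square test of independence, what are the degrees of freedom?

df = (r−1)(c−1) = (2−1)·(3−1) = 2

degrees of freedom = 2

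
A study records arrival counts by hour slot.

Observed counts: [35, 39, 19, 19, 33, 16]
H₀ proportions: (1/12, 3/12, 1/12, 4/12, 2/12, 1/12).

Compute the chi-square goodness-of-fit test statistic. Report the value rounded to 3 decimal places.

test statistic = 61.391

n = 161; E_i = n·p_i = [13.42, 40.25, 13.42, 53.67, 26.83, 13.42]
χ² = (35−13.42)²/13.42 + (39−40.25)²/40.25 + (19−13.42)²/13.42 + (19−53.67)²/53.67 + (33−26.83)²/26.83 + (16−13.42)²/13.42 = 61.3913
df = 5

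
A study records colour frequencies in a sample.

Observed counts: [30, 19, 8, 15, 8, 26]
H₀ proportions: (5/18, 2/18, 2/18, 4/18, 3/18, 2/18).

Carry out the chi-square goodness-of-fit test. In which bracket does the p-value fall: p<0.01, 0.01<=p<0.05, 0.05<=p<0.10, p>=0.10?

n = 106; E_i = n·p_i = [29.44, 11.78, 11.78, 23.56, 17.67, 11.78]
χ² = (30−29.44)²/29.44 + (19−11.78)²/11.78 + (8−11.78)²/11.78 + (15−23.56)²/23.56 + (8−17.67)²/17.67 + (26−11.78)²/11.78 = 31.2217
df = 5
p-value (upper-tail) = 0.00001
→ bracket: p<0.01

p-value bracket: p<0.01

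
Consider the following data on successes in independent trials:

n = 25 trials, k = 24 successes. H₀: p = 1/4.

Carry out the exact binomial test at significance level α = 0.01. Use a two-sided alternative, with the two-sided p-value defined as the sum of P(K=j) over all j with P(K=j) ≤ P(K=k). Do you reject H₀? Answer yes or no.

reject H₀: yes

Exact binomial: n=25, k=24, p₀=1/4=0.2500
P(X=j) = C(n,j)·p₀^j·(1−p₀)^(n−j); p = Σ P(X=j) over j with P(X=j) ≤ P(X=24)
p-value (two-sided) = 0.00000
At α=0.01: p < α → reject H₀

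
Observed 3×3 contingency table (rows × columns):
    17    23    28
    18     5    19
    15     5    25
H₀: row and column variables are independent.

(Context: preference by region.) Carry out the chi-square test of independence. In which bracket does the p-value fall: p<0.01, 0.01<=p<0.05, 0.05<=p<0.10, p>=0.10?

Row totals [68, 42, 45], col totals [50, 33, 72], n=155
χ² = (17−21.94)²/21.94 + (23−14.48)²/14.48 + (28−31.59)²/31.59 + (18−13.55)²/13.55 + (5−8.94)²/8.94 + (19−19.51)²/19.51 + (15−14.52)²/14.52 + (5−9.58)²/9.58 + (25−20.90)²/20.90 = 12.7578
df = 4
p-value (upper-tail) = 0.01252
→ bracket: 0.01<=p<0.05

p-value bracket: 0.01<=p<0.05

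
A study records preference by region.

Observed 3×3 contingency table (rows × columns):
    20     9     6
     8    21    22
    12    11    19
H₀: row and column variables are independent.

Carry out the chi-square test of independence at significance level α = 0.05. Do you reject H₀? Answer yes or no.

reject H₀: yes

Row totals [35, 51, 42], col totals [40, 41, 47], n=128
χ² = (20−10.94)²/10.94 + (9−11.21)²/11.21 + (6−12.85)²/12.85 + (8−15.94)²/15.94 + (21−16.34)²/16.34 + (22−18.73)²/18.73 + (12−13.12)²/13.12 + (11−13.45)²/13.45 + (19−15.42)²/15.42 = 18.8287
df = 4
p-value (upper-tail) = 0.00085
At α=0.05: p < α → reject H₀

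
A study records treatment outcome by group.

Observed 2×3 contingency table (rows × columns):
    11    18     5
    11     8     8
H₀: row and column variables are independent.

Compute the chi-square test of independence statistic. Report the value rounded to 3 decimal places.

Row totals [34, 27], col totals [22, 26, 13], n=61
χ² = (11−12.26)²/12.26 + (18−14.49)²/14.49 + (5−7.25)²/7.25 + (11−9.74)²/9.74 + (8−11.51)²/11.51 + (8−5.75)²/5.75 = 3.7850
df = 2

test statistic = 3.785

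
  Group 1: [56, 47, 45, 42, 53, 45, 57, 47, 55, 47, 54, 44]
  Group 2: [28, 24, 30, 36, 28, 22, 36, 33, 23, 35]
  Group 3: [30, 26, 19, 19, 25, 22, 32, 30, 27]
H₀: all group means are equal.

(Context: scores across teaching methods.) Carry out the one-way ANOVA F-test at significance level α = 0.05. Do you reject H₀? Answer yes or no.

Group means [49.33, 29.50, 25.56], grand mean 36.032
SSB = Σnᵢ(x̄ᵢ−x̄)² = 3537.579; SSW = ΣΣ(x−x̄ᵢ)² = 749.389
MSB = 3537.579/2 = 1768.7894; MSW = 749.389/28 = 26.7639
F = MSB/MSW = 66.0887
df = (2, 28)
p-value (upper-tail) = 0.00000
At α=0.05: p < α → reject H₀

reject H₀: yes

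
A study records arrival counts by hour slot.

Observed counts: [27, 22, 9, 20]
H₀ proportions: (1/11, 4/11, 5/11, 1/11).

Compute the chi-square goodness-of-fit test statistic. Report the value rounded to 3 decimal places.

n = 78; E_i = n·p_i = [7.09, 28.36, 35.45, 7.09]
χ² = (27−7.09)²/7.09 + (22−28.36)²/28.36 + (9−35.45)²/35.45 + (20−7.09)²/7.09 = 100.5667
df = 3

test statistic = 100.567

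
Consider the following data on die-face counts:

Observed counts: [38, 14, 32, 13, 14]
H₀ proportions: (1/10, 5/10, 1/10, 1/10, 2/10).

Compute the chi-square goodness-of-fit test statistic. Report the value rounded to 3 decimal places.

n = 111; E_i = n·p_i = [11.10, 55.50, 11.10, 11.10, 22.20]
χ² = (38−11.10)²/11.10 + (14−55.50)²/55.50 + (32−11.10)²/11.10 + (13−11.10)²/11.10 + (14−22.20)²/22.20 = 138.9279
df = 4

test statistic = 138.928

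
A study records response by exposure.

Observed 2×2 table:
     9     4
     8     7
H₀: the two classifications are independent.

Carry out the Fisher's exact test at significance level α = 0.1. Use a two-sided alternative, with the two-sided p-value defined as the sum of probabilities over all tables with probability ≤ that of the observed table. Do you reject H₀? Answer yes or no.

reject H₀: no

Margins: r₁=13, r₂=15, c₁=17, c₂=11, n=28
p_obs = C(13,9)·C(15,8)/C(28,17); sum pmf over tables with pmf ≤ p_obs
p-value (two-sided) = 0.46007
At α=0.1: p ≥ α → fail to reject H₀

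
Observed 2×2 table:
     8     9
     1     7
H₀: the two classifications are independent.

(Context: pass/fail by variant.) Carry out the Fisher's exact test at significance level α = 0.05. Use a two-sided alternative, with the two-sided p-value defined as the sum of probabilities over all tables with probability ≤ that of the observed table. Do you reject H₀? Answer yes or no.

Margins: r₁=17, r₂=8, c₁=9, c₂=16, n=25
p_obs = C(17,8)·C(8,1)/C(25,9); sum pmf over tables with pmf ≤ p_obs
p-value (two-sided) = 0.18219
At α=0.05: p ≥ α → fail to reject H₀

reject H₀: no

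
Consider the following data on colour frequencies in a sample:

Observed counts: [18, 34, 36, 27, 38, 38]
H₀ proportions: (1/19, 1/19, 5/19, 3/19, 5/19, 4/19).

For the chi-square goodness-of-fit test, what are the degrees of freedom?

df = k − 1 = 6 − 1 = 5

degrees of freedom = 5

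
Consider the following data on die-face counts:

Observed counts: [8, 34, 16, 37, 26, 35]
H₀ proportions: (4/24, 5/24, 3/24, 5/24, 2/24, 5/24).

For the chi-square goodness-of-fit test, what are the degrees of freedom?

degrees of freedom = 5

df = k − 1 = 6 − 1 = 5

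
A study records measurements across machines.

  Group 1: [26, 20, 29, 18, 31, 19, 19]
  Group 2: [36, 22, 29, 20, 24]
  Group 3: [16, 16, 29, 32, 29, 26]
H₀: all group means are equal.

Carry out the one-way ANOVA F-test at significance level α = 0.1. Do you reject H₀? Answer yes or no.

Group means [23.14, 26.20, 24.67], grand mean 24.500
SSB = Σnᵢ(x̄ᵢ−x̄)² = 27.510; SSW = ΣΣ(x−x̄ᵢ)² = 582.990
MSB = 27.510/2 = 13.7548; MSW = 582.990/15 = 38.8660
F = MSB/MSW = 0.3539
df = (2, 15)
p-value (upper-tail) = 0.70765
At α=0.1: p ≥ α → fail to reject H₀

reject H₀: no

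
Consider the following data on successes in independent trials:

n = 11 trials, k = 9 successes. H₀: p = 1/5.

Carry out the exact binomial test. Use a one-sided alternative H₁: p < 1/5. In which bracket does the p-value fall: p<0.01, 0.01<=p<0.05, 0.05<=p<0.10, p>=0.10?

Exact binomial: n=11, k=9, p₀=1/5=0.2000
P(X≤9) from Σ C(n,i)·p₀^i·(1−p₀)^(n−i)
p-value (one-sided, H₁ less) = 1.00000
→ bracket: p>=0.10

p-value bracket: p>=0.10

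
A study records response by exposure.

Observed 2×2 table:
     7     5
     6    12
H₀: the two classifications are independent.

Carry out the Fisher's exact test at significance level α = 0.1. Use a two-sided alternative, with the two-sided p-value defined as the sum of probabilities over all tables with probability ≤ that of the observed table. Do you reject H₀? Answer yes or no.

reject H₀: no

Margins: r₁=12, r₂=18, c₁=13, c₂=17, n=30
p_obs = C(12,7)·C(18,6)/C(30,13); sum pmf over tables with pmf ≤ p_obs
p-value (two-sided) = 0.26412
At α=0.1: p ≥ α → fail to reject H₀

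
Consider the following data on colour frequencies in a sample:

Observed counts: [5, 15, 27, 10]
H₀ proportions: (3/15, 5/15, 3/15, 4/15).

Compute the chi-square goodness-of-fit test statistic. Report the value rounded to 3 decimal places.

test statistic = 27.561

n = 57; E_i = n·p_i = [11.40, 19.00, 11.40, 15.20]
χ² = (5−11.40)²/11.40 + (15−19.00)²/19.00 + (27−11.40)²/11.40 + (10−15.20)²/15.20 = 27.5614
df = 3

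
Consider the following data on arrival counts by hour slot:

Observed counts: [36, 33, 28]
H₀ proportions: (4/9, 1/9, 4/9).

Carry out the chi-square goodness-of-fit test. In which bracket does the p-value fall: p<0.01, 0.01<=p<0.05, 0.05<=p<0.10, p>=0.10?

n = 97; E_i = n·p_i = [43.11, 10.78, 43.11]
χ² = (36−43.11)²/43.11 + (33−10.78)²/10.78 + (28−43.11)²/43.11 = 52.2887
df = 2
p-value (upper-tail) = 0.00000
→ bracket: p<0.01

p-value bracket: p<0.01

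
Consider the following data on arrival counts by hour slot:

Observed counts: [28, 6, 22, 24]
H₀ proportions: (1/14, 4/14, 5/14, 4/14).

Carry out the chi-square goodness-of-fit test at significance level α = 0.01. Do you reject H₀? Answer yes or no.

n = 80; E_i = n·p_i = [5.71, 22.86, 28.57, 22.86]
χ² = (28−5.71)²/5.71 + (6−22.86)²/22.86 + (22−28.57)²/28.57 + (24−22.86)²/22.86 = 100.9150
df = 3
p-value (upper-tail) = 0.00000
At α=0.01: p < α → reject H₀

reject H₀: yes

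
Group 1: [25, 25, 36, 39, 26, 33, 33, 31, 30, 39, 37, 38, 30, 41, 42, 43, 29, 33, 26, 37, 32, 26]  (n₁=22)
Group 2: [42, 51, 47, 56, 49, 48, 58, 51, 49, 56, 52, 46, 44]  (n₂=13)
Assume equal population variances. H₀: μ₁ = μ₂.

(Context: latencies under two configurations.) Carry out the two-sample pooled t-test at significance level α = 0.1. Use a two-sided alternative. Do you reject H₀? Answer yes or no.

reject H₀: yes

x̄₁=33.227, s₁=5.756, n₁=22
x̄₂=49.923, s₂=4.769, n₂=13
s_p² = [21·5.756² + 12·4.769²]/33 = 29.3572
SE = √(s_p²·(1/22+1/13)) = 1.8954
t = (33.227−49.923)/1.8954 = -8.8084
df = 33
p-value (two-sided) = 0.00000
At α=0.1: p < α → reject H₀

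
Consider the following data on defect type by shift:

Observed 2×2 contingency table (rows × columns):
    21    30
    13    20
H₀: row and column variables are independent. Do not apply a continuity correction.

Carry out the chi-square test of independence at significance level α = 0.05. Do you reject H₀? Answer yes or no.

Row totals [51, 33], col totals [34, 50], n=84
χ² = (21−20.64)²/20.64 + (30−30.36)²/30.36 + (13−13.36)²/13.36 + (20−19.64)²/19.64 = 0.0264
df = 1
p-value (upper-tail) = 0.87087
At α=0.05: p ≥ α → fail to reject H₀

reject H₀: no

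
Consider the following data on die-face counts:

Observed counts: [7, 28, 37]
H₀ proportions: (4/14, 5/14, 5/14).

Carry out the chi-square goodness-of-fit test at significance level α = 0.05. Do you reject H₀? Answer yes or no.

reject H₀: yes

n = 72; E_i = n·p_i = [20.57, 25.71, 25.71]
χ² = (7−20.57)²/20.57 + (28−25.71)²/25.71 + (37−25.71)²/25.71 = 14.1097
df = 2
p-value (upper-tail) = 0.00086
At α=0.05: p < α → reject H₀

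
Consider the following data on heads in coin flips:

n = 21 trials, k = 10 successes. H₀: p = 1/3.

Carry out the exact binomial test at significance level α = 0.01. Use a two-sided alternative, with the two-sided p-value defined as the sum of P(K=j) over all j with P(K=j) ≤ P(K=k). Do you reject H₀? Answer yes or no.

reject H₀: no

Exact binomial: n=21, k=10, p₀=1/3=0.3333
P(X=j) = C(n,j)·p₀^j·(1−p₀)^(n−j); p = Σ P(X=j) over j with P(X=j) ≤ P(X=10)
p-value (two-sided) = 0.17094
At α=0.01: p ≥ α → fail to reject H₀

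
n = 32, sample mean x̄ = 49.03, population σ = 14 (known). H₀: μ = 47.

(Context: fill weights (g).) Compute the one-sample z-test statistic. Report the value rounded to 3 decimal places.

test statistic = 0.820

SE = σ/√n = 14/√32 = 2.4749
z = (x̄−μ₀)/SE = (49.03−47)/2.4749 = 0.8202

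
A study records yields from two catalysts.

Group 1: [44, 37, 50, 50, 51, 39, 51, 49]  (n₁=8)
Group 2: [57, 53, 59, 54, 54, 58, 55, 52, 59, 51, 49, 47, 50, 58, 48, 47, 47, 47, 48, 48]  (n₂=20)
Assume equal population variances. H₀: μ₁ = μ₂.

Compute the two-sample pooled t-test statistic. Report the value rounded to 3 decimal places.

test statistic = -2.827

x̄₁=46.375, s₁=5.655, n₁=8
x̄₂=52.050, s₂=4.442, n₂=20
s_p² = [7·5.655² + 19·4.442²]/26 = 23.0317
SE = √(s_p²·(1/8+1/20)) = 2.0076
t = (46.375−52.050)/2.0076 = -2.8267
df = 26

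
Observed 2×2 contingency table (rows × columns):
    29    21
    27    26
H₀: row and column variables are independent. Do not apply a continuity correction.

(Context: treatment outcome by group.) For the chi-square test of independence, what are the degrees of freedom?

df = (r−1)(c−1) = (2−1)·(2−1) = 1

degrees of freedom = 1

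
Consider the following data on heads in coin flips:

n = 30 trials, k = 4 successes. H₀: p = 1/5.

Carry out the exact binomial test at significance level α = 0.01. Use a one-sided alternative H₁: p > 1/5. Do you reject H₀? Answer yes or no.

Exact binomial: n=30, k=4, p₀=1/5=0.2000
P(X≥4) from Σ C(n,i)·p₀^i·(1−p₀)^(n−i)
p-value (one-sided, H₁ greater) = 0.87729
At α=0.01: p ≥ α → fail to reject H₀

reject H₀: no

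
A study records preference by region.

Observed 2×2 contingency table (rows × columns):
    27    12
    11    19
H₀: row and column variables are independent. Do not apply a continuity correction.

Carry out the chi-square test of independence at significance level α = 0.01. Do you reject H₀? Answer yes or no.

reject H₀: yes

Row totals [39, 30], col totals [38, 31], n=69
χ² = (27−21.48)²/21.48 + (12−17.52)²/17.52 + (11−16.52)²/16.52 + (19−13.48)²/13.48 = 7.2672
df = 1
p-value (upper-tail) = 0.00702
At α=0.01: p < α → reject H₀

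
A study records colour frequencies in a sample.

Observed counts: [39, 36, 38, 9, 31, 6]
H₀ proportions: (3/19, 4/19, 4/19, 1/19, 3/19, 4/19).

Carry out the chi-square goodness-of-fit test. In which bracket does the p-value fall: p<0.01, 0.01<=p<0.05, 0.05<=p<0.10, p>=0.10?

p-value bracket: p<0.01

n = 159; E_i = n·p_i = [25.11, 33.47, 33.47, 8.37, 25.11, 33.47]
χ² = (39−25.11)²/25.11 + (36−33.47)²/33.47 + (38−33.47)²/33.47 + (9−8.37)²/8.37 + (31−25.11)²/25.11 + (6−33.47)²/33.47 = 32.4738
df = 5
p-value (upper-tail) = 0.00000
→ bracket: p<0.01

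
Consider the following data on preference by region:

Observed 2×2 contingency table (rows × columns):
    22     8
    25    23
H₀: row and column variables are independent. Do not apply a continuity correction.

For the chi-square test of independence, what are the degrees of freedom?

degrees of freedom = 1

df = (r−1)(c−1) = (2−1)·(2−1) = 1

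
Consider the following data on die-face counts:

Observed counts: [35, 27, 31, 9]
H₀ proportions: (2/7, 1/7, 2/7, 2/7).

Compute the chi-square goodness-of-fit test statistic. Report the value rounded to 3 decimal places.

test statistic = 25.819

n = 102; E_i = n·p_i = [29.14, 14.57, 29.14, 29.14]
χ² = (35−29.14)²/29.14 + (27−14.57)²/14.57 + (31−29.14)²/29.14 + (9−29.14)²/29.14 = 25.8186
df = 3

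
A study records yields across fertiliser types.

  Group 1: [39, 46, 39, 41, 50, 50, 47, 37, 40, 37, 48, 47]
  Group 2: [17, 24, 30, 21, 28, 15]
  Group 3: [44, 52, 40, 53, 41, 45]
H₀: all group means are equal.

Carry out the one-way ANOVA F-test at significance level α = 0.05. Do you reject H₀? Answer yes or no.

Group means [43.42, 22.50, 45.83], grand mean 38.792
SSB = Σnᵢ(x̄ᵢ−x̄)² = 2146.708; SSW = ΣΣ(x−x̄ᵢ)² = 607.250
MSB = 2146.708/2 = 1073.3542; MSW = 607.250/21 = 28.9167
F = MSB/MSW = 37.1189
df = (2, 21)
p-value (upper-tail) = 0.00000
At α=0.05: p < α → reject H₀

reject H₀: yes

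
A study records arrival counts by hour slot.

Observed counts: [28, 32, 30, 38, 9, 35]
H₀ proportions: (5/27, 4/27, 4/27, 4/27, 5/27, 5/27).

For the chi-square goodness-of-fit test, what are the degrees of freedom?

df = k − 1 = 6 − 1 = 5

degrees of freedom = 5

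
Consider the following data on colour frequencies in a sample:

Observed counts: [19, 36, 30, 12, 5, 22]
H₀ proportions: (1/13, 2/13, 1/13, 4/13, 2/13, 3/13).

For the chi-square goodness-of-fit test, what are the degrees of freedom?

degrees of freedom = 5

df = k − 1 = 6 − 1 = 5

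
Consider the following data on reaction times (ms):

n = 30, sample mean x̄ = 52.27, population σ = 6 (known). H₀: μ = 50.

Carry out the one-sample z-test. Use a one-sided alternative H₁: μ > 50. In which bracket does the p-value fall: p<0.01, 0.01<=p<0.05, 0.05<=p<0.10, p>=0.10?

SE = σ/√n = 6/√30 = 1.0954
z = (x̄−μ₀)/SE = (52.27−50)/1.0954 = 2.0722
p-value (one-sided, H₁ greater) = 0.01912
→ bracket: 0.01<=p<0.05

p-value bracket: 0.01<=p<0.05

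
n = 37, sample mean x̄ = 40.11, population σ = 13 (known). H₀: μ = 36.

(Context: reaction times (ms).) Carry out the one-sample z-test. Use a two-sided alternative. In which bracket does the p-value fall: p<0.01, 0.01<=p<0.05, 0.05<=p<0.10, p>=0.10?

SE = σ/√n = 13/√37 = 2.1372
z = (x̄−μ₀)/SE = (40.11−36)/2.1372 = 1.9231
p-value (two-sided) = 0.05447
→ bracket: 0.05<=p<0.10

p-value bracket: 0.05<=p<0.10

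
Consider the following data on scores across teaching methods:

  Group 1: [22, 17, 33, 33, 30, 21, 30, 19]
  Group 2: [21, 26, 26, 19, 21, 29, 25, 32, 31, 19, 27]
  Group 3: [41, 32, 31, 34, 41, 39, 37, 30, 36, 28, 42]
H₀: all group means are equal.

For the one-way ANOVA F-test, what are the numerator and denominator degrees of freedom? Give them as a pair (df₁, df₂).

degrees of freedom = [2, 27]

k = 3 groups, N = 30 total
df = (k−1, N−k) = (3−1, 30−3) = (2, 27)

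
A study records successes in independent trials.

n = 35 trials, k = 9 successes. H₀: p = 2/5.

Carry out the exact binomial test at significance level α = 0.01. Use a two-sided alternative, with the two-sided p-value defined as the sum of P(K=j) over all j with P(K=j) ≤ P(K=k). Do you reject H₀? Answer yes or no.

Exact binomial: n=35, k=9, p₀=2/5=0.4000
P(X=j) = C(n,j)·p₀^j·(1−p₀)^(n−j); p = Σ P(X=j) over j with P(X=j) ≤ P(X=9)
p-value (two-sided) = 0.11906
At α=0.01: p ≥ α → fail to reject H₀

reject H₀: no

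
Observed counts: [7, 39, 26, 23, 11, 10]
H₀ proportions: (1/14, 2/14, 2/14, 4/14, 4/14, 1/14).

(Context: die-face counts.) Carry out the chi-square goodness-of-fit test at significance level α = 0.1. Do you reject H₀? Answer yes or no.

n = 116; E_i = n·p_i = [8.29, 16.57, 16.57, 33.14, 33.14, 8.29]
χ² = (7−8.29)²/8.29 + (39−16.57)²/16.57 + (26−16.57)²/16.57 + (23−33.14)²/33.14 + (11−33.14)²/33.14 + (10−8.29)²/8.29 = 54.1724
df = 5
p-value (upper-tail) = 0.00000
At α=0.1: p < α → reject H₀

reject H₀: yes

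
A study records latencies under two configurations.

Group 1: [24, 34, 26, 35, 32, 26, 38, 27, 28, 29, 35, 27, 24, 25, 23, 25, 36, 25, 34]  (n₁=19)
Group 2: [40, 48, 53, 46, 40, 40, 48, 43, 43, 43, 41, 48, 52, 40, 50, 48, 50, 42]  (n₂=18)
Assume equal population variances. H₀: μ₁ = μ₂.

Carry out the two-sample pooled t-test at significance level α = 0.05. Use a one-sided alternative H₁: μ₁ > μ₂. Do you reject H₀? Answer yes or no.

reject H₀: no

x̄₁=29.105, s₁=4.841, n₁=19
x̄₂=45.278, s₂=4.443, n₂=18
s_p² = [18·4.841² + 17·4.443²]/35 = 21.6400
SE = √(s_p²·(1/19+1/18)) = 1.5301
t = (29.105−45.278)/1.5301 = -10.5697
df = 35
p-value (one-sided, H₁ greater) = 1.00000
At α=0.05: p ≥ α → fail to reject H₀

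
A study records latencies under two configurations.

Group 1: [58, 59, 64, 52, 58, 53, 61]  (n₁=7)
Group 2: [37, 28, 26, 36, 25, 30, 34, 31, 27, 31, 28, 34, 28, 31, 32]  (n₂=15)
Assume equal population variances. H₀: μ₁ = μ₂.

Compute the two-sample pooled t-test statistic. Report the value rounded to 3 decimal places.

test statistic = 15.714

x̄₁=57.857, s₁=4.220, n₁=7
x̄₂=30.533, s₂=3.603, n₂=15
s_p² = [6·4.220² + 14·3.603²]/20 = 14.4295
SE = √(s_p²·(1/7+1/15)) = 1.7388
t = (57.857−30.533)/1.7388 = 15.7144
df = 20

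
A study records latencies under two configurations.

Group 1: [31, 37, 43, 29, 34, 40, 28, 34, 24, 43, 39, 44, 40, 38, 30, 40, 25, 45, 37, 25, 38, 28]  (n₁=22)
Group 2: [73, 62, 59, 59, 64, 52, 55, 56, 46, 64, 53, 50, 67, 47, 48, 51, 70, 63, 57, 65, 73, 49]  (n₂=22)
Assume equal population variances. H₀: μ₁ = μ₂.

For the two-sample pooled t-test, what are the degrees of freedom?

df = n₁ + n₂ − 2 = 22 + 22 − 2 = 42

degrees of freedom = 42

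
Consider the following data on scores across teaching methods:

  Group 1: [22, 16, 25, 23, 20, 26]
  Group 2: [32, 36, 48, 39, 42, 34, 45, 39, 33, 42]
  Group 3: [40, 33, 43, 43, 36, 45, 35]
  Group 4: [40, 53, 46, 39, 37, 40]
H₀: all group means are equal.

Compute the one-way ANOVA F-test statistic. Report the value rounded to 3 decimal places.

Group means [22.00, 39.00, 39.29, 42.50], grand mean 36.276
SSB = Σnᵢ(x̄ᵢ−x̄)² = 1592.865; SSW = ΣΣ(x−x̄ᵢ)² = 626.929
MSB = 1592.865/3 = 530.9548; MSW = 626.929/25 = 25.0771
F = MSB/MSW = 21.1729
df = (3, 25)

test statistic = 21.173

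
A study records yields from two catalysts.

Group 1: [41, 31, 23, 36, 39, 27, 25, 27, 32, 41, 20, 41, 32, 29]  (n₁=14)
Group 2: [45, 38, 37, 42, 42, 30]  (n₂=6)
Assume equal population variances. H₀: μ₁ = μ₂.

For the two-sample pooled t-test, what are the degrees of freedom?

df = n₁ + n₂ − 2 = 14 + 6 − 2 = 18

degrees of freedom = 18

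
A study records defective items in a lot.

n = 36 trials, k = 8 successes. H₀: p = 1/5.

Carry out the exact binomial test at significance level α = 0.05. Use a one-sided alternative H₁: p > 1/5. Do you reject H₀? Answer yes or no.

Exact binomial: n=36, k=8, p₀=1/5=0.2000
P(X≥8) from Σ C(n,i)·p₀^i·(1−p₀)^(n−i)
p-value (one-sided, H₁ greater) = 0.43397
At α=0.05: p ≥ α → fail to reject H₀

reject H₀: no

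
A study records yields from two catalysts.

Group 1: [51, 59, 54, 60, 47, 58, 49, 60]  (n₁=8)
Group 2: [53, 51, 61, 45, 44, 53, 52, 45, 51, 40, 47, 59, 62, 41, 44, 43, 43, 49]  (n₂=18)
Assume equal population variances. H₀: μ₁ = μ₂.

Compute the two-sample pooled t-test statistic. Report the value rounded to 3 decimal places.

test statistic = 2.123

x̄₁=54.750, s₁=5.230, n₁=8
x̄₂=49.056, s₂=6.708, n₂=18
s_p² = [7·5.230² + 17·6.708²]/24 = 39.8519
SE = √(s_p²·(1/8+1/18)) = 2.6824
t = (54.750−49.056)/2.6824 = 2.1229
df = 24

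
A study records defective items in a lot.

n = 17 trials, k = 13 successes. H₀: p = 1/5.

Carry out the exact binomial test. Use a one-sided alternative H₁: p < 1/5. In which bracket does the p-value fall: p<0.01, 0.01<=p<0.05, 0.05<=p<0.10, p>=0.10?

Exact binomial: n=17, k=13, p₀=1/5=0.2000
P(X≤13) from Σ C(n,i)·p₀^i·(1−p₀)^(n−i)
p-value (one-sided, H₁ less) = 1.00000
→ bracket: p>=0.10

p-value bracket: p>=0.10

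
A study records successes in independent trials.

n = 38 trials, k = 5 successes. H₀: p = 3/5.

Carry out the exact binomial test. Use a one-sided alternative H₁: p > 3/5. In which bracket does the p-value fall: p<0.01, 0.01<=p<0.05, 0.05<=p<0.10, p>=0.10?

Exact binomial: n=38, k=5, p₀=3/5=0.6000
P(X≥5) from Σ C(n,i)·p₀^i·(1−p₀)^(n−i)
p-value (one-sided, H₁ greater) = 1.00000
→ bracket: p>=0.10

p-value bracket: p>=0.10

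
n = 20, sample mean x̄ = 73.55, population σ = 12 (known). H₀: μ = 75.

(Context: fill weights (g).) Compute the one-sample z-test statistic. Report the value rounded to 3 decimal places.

test statistic = -0.540

SE = σ/√n = 12/√20 = 2.6833
z = (x̄−μ₀)/SE = (73.55−75)/2.6833 = -0.5404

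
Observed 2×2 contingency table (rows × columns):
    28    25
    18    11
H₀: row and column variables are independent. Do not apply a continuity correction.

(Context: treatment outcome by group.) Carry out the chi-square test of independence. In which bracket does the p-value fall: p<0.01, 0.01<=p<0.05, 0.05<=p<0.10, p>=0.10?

p-value bracket: p>=0.10

Row totals [53, 29], col totals [46, 36], n=82
χ² = (28−29.73)²/29.73 + (25−23.27)²/23.27 + (18−16.27)²/16.27 + (11−12.73)²/12.73 = 0.6496
df = 1
p-value (upper-tail) = 0.42025
→ bracket: p>=0.10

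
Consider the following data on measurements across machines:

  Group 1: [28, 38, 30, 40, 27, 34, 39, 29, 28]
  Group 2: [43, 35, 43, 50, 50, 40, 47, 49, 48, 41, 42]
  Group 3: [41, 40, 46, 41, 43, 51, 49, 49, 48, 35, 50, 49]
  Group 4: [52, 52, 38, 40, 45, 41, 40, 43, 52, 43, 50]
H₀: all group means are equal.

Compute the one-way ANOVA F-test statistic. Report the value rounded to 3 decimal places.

test statistic = 13.739

Group means [32.56, 44.36, 45.17, 45.09], grand mean 42.302
SSB = Σnᵢ(x̄ᵢ−x̄)² = 1085.726; SSW = ΣΣ(x−x̄ᵢ)² = 1027.343
MSB = 1085.726/3 = 361.9088; MSW = 1027.343/39 = 26.3421
F = MSB/MSW = 13.7388
df = (3, 39)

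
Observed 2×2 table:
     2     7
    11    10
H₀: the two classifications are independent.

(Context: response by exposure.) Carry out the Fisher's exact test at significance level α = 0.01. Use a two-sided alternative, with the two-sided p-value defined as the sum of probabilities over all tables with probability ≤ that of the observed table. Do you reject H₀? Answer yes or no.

reject H₀: no

Margins: r₁=9, r₂=21, c₁=13, c₂=17, n=30
p_obs = C(9,2)·C(21,11)/C(30,13); sum pmf over tables with pmf ≤ p_obs
p-value (two-sided) = 0.22927
At α=0.01: p ≥ α → fail to reject H₀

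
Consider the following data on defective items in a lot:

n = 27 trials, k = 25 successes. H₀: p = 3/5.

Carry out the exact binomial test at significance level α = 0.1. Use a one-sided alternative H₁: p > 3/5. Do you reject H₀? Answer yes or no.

Exact binomial: n=27, k=25, p₀=3/5=0.6000
P(X≥25) from Σ C(n,i)·p₀^i·(1−p₀)^(n−i)
p-value (one-sided, H₁ greater) = 0.00018
At α=0.1: p < α → reject H₀

reject H₀: yes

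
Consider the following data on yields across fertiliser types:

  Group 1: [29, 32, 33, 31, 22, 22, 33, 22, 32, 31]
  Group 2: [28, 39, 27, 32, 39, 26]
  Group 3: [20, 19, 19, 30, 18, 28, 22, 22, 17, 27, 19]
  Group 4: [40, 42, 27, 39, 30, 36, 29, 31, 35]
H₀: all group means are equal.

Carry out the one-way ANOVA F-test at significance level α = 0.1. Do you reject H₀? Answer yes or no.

Group means [28.70, 31.83, 21.91, 34.33], grand mean 28.556
SSB = Σnᵢ(x̄ᵢ−x̄)² = 851.046; SSW = ΣΣ(x−x̄ᵢ)² = 803.842
MSB = 851.046/3 = 283.6822; MSW = 803.842/32 = 25.1201
F = MSB/MSW = 11.2930
df = (3, 32)
p-value (upper-tail) = 0.00003
At α=0.1: p < α → reject H₀

reject H₀: yes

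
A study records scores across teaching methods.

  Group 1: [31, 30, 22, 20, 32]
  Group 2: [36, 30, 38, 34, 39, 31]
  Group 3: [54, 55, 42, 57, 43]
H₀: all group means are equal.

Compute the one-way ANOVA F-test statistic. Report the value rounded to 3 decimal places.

Group means [27.00, 34.67, 50.20], grand mean 37.125
SSB = Σnᵢ(x̄ᵢ−x̄)² = 1403.617; SSW = ΣΣ(x−x̄ᵢ)² = 394.133
MSB = 1403.617/2 = 701.8083; MSW = 394.133/13 = 30.3179
F = MSB/MSW = 23.1483
df = (2, 13)

test statistic = 23.148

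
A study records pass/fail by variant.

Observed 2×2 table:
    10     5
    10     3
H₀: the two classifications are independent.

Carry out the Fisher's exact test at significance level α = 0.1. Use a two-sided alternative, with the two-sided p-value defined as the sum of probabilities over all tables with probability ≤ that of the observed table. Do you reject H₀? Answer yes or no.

Margins: r₁=15, r₂=13, c₁=20, c₂=8, n=28
p_obs = C(15,10)·C(13,10)/C(28,20); sum pmf over tables with pmf ≤ p_obs
p-value (two-sided) = 0.68599
At α=0.1: p ≥ α → fail to reject H₀

reject H₀: no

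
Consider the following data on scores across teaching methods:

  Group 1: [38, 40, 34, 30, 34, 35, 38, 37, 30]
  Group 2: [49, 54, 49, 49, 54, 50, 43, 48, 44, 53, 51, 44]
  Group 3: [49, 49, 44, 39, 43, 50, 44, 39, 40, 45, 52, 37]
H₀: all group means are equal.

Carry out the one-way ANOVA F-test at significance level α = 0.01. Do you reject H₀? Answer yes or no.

Group means [35.11, 49.00, 44.25], grand mean 43.485
SSB = Σnᵢ(x̄ᵢ−x̄)² = 1003.104; SSW = ΣΣ(x−x̄ᵢ)² = 523.139
MSB = 1003.104/2 = 501.5518; MSW = 523.139/30 = 17.4380
F = MSB/MSW = 28.7621
df = (2, 30)
p-value (upper-tail) = 0.00000
At α=0.01: p < α → reject H₀

reject H₀: yes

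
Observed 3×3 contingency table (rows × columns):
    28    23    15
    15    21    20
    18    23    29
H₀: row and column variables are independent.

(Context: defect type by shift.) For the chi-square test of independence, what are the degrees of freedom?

df = (r−1)(c−1) = (3−1)·(3−1) = 4

degrees of freedom = 4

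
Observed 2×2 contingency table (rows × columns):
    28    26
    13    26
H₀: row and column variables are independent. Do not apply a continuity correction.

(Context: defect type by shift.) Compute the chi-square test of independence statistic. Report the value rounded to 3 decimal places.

Row totals [54, 39], col totals [41, 52], n=93
χ² = (28−23.81)²/23.81 + (26−30.19)²/30.19 + (13−17.19)²/17.19 + (26−21.81)²/21.81 = 3.1504
df = 1

test statistic = 3.150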